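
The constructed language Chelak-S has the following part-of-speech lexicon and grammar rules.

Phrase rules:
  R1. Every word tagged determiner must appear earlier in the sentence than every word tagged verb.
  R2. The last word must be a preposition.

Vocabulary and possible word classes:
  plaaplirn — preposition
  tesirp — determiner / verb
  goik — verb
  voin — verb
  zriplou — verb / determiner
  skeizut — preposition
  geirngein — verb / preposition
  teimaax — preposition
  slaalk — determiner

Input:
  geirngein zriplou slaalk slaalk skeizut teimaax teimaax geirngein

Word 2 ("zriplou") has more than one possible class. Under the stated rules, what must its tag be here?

determiner

Candidates per position — 1:geirngein {verb,preposition}; 2:zriplou {verb,determiner}; 3:slaalk {determiner}; 4:slaalk {determiner}; 5:skeizut {preposition}; 6:teimaax {preposition}; 7:teimaax {preposition}; 8:geirngein {verb,preposition}.
Position 1: verb is ruled out by rule 1; that leaves preposition.
Position 2: verb is ruled out by rule 1; that leaves determiner.
Position 8: verb is ruled out by rule 2; that leaves preposition.
So the tagging must be: preposition determiner determiner determiner preposition preposition preposition preposition.
Checking: rule 1 ok; rule 2 ok.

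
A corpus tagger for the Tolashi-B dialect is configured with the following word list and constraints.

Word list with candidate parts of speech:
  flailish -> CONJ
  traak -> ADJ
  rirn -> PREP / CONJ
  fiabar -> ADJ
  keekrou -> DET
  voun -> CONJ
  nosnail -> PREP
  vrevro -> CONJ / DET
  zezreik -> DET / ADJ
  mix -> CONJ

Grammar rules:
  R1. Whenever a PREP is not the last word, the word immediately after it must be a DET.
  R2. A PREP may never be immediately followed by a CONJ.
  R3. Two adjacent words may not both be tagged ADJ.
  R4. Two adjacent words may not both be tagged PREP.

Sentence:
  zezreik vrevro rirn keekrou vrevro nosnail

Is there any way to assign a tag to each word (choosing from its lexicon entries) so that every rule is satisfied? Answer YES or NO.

Candidates per position — 1:zezreik {DET,ADJ}; 2:vrevro {CONJ,DET}; 3:rirn {PREP,CONJ}; 4:keekrou {DET}; 5:vrevro {CONJ,DET}; 6:nosnail {PREP}.
One satisfying assignment: DET DET CONJ DET DET PREP.
Rule-by-rule: rule 1 ok; rule 2 ok; rule 3 ok; rule 4 ok.

YES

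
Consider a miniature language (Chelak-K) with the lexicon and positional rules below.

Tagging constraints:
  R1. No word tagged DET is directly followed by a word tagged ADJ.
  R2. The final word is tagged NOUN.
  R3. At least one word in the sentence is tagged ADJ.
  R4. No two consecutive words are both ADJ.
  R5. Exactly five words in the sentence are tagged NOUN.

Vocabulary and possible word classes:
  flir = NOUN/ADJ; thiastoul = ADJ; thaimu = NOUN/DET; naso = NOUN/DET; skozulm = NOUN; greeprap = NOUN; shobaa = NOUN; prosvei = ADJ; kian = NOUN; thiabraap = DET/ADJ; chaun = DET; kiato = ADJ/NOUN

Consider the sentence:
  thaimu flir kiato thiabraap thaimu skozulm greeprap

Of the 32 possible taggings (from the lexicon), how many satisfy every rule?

Candidates per position — 1:thaimu {NOUN,DET}; 2:flir {NOUN,ADJ}; 3:kiato {ADJ,NOUN}; 4:thiabraap {DET,ADJ}; 5:thaimu {NOUN,DET}; 6:skozulm {NOUN}; 7:greeprap {NOUN}.
There are 32 candidate sequences in total.
The sequences that satisfy every rule: NOUN NOUN ADJ DET NOUN NOUN NOUN; NOUN NOUN NOUN ADJ DET NOUN NOUN; NOUN ADJ NOUN DET NOUN NOUN NOUN; NOUN ADJ NOUN ADJ NOUN NOUN NOUN; DET NOUN NOUN ADJ NOUN NOUN NOUN.
Count = 5.

5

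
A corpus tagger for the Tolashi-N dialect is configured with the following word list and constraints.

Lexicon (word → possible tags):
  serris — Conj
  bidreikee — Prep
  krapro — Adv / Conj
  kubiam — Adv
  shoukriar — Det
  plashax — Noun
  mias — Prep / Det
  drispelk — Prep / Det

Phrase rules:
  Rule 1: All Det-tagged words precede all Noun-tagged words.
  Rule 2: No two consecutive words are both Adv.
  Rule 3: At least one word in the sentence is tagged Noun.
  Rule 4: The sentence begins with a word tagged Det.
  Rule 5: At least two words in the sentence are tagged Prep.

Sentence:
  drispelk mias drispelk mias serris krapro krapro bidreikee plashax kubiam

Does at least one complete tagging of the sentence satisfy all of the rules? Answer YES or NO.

YES

Candidates per position — 1:drispelk {Prep,Det}; 2:mias {Prep,Det}; 3:drispelk {Prep,Det}; 4:mias {Prep,Det}; 5:serris {Conj}; 6:krapro {Adv,Conj}; 7:krapro {Adv,Conj}; 8:bidreikee {Prep}; 9:plashax {Noun}; 10:kubiam {Adv}.
One satisfying assignment: Det Prep Prep Prep Conj Conj Adv Prep Noun Adv.
Check: rule 1 ok; rule 2 ok; rule 3 ok; rule 4 ok; rule 5 ok.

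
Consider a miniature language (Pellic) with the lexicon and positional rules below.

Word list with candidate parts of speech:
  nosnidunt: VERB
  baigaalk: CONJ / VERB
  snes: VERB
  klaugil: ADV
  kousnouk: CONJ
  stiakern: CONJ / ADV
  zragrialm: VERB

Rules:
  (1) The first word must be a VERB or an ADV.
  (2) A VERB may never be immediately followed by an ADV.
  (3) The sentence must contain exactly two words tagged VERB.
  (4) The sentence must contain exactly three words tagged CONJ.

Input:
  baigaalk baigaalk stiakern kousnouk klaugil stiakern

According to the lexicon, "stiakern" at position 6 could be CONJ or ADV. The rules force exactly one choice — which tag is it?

CONJ

Candidates per position — 1:baigaalk {CONJ,VERB}; 2:baigaalk {CONJ,VERB}; 3:stiakern {CONJ,ADV}; 4:kousnouk {CONJ}; 5:klaugil {ADV}; 6:stiakern {CONJ,ADV}.
Position 1: tagging it CONJ would leave rule 1 unsatisfiable, so it must be VERB.
Position 2: tagging it CONJ would leave rule 3 unsatisfiable, so it must be VERB.
Position 3: tagging it ADV would leave rule 2 unsatisfiable, so it must be CONJ.
Position 6: tagging it ADV would leave rule 4 unsatisfiable, so it must be CONJ.
The unique satisfying tagging is: VERB VERB CONJ CONJ ADV CONJ.
Check: rule 1 ✓; rule 2 ✓; rule 3 ✓; rule 4 ✓.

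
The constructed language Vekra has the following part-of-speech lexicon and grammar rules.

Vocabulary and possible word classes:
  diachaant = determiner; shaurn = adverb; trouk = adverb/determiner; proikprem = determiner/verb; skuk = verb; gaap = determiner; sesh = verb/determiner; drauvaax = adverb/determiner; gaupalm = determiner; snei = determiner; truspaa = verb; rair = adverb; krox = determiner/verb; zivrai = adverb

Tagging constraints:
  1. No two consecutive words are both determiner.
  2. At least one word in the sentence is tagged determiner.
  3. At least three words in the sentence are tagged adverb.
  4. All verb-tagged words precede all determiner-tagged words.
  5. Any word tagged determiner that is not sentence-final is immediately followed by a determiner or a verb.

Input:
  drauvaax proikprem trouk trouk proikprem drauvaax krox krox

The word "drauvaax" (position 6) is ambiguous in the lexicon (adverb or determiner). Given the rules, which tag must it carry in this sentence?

adverb

Candidates per position — 1:drauvaax {adverb,determiner}; 2:proikprem {determiner,verb}; 3:trouk {adverb,determiner}; 4:trouk {adverb,determiner}; 5:proikprem {determiner,verb}; 6:drauvaax {adverb,determiner}; 7:krox {determiner,verb}; 8:krox {determiner,verb}.
Position 6: the remaining choice is settled jointly with positions 1, 2, 3, 4, 5, 7, 8 — only adverb at position 6 is part of a tagging that satisfies every rule.
The unique satisfying tagging is: adverb verb adverb adverb verb adverb verb determiner.
Checking: rule 1 holds; rule 2 holds; rule 3 holds; rule 4 holds; rule 5 holds.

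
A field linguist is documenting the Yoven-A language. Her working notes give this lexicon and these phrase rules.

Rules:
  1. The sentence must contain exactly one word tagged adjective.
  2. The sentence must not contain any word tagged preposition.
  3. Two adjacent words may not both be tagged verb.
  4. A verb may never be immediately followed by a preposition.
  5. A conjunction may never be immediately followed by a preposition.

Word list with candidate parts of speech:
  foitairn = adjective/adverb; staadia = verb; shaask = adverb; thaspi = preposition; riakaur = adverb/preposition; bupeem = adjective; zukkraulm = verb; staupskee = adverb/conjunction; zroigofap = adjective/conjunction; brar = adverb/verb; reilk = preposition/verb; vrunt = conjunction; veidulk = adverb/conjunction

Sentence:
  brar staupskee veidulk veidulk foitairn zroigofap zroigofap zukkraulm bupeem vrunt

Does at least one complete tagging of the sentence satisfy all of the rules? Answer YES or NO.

Candidates per position — 1:brar {adverb,verb}; 2:staupskee {adverb,conjunction}; 3:veidulk {adverb,conjunction}; 4:veidulk {adverb,conjunction}; 5:foitairn {adjective,adverb}; 6:zroigofap {adjective,conjunction}; 7:zroigofap {adjective,conjunction}; 8:zukkraulm {verb}; 9:bupeem {adjective}; 10:vrunt {conjunction}.
One satisfying assignment: verb conjunction adverb adverb adverb conjunction conjunction verb adjective conjunction.
Check: rule 1 holds; rule 2 holds; rule 3 holds; rule 4 holds; rule 5 holds.

YES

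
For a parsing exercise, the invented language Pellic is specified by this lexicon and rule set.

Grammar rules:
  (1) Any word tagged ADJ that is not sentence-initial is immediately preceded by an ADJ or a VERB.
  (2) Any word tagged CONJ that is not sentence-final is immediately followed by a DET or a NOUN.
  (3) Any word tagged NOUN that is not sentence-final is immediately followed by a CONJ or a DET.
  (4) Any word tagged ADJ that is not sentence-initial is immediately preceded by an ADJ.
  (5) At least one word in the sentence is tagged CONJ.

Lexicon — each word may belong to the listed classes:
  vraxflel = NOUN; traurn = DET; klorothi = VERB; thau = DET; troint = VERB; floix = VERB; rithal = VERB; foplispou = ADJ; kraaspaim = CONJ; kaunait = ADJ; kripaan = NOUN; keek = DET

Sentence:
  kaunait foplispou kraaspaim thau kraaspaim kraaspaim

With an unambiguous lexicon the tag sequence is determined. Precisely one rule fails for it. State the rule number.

Fixed tagging: ADJ ADJ CONJ DET CONJ CONJ.
Applying the rules: R1 holds, R2 violated, R3 holds, R4 holds, R5 holds.
Only rule 2 fails.

2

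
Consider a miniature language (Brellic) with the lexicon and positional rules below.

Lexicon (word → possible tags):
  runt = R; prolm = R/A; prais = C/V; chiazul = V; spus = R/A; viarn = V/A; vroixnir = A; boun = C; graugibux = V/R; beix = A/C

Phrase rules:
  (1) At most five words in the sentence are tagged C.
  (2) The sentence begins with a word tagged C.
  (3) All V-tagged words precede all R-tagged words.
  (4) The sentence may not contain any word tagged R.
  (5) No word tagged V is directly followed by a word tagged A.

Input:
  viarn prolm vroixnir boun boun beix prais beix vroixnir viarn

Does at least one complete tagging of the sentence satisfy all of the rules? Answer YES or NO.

NO

Candidates per position — 1:viarn {V,A}; 2:prolm {R,A}; 3:vroixnir {A}; 4:boun {C}; 5:boun {C}; 6:beix {A,C}; 7:prais {C,V}; 8:beix {A,C}; 9:vroixnir {A}; 10:viarn {V,A}.
Rule 2 cannot be satisfied by any choice of tags from the lexicon.
So there is no consistent tagging.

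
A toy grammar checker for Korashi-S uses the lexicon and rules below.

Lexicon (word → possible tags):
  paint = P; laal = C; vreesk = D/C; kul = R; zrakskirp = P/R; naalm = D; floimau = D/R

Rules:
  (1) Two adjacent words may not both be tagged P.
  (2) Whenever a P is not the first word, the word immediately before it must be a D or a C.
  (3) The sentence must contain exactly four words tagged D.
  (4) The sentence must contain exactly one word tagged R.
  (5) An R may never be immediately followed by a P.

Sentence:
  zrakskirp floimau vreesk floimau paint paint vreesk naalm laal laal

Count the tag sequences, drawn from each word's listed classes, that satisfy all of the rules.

Candidates per position — 1:zrakskirp {P,R}; 2:floimau {D,R}; 3:vreesk {D,C}; 4:floimau {D,R}; 5:paint {P}; 6:paint {P}; 7:vreesk {D,C}; 8:naalm {D}; 9:laal {C}; 10:laal {C}.
There are 32 candidate sequences in total.
Rule 1 cannot be satisfied by any choice of tags from the lexicon.
So there is no consistent tagging.
Count = 0.

0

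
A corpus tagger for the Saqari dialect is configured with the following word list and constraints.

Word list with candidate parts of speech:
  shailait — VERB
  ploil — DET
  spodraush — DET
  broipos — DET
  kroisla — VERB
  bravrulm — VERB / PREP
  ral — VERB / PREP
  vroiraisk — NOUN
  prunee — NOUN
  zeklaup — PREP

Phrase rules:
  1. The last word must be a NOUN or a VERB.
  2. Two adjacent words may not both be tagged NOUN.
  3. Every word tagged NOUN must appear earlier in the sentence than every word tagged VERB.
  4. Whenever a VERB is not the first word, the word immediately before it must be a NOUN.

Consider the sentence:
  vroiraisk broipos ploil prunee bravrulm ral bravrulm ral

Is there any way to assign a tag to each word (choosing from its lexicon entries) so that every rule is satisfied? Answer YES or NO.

NO

Candidates per position — 1:vroiraisk {NOUN}; 2:broipos {DET}; 3:ploil {DET}; 4:prunee {NOUN}; 5:bravrulm {VERB,PREP}; 6:ral {VERB,PREP}; 7:bravrulm {VERB,PREP}; 8:ral {VERB,PREP}.
Every candidate sequence violates at least one rule; no consistent tagging exists.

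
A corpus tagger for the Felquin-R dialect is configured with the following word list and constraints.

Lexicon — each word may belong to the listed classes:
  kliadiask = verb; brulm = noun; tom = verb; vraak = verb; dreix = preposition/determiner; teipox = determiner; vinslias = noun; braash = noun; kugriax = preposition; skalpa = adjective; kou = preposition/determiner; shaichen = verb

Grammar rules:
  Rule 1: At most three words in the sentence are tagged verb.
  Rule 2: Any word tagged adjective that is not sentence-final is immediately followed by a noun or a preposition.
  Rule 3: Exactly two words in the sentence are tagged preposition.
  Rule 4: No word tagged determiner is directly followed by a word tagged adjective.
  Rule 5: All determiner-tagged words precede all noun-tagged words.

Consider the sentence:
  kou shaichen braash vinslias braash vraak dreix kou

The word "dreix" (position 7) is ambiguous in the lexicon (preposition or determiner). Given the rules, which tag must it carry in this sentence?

preposition

Candidates per position — 1:kou {preposition,determiner}; 2:shaichen {verb}; 3:braash {noun}; 4:vinslias {noun}; 5:braash {noun}; 6:vraak {verb}; 7:dreix {preposition,determiner}; 8:kou {preposition,determiner}.
Word 7 cannot be determiner — rule 5 would then fail for every completion. It is preposition.
Word 8 cannot be determiner — rule 5 would then fail for every completion. It is preposition.
Word 1 cannot be preposition — rule 3 would then fail for every completion. It is determiner.
That leaves exactly one tagging: determiner verb noun noun noun verb preposition preposition.
Verifying each rule — rule 1 holds; rule 2 holds; rule 3 holds; rule 4 holds; rule 5 holds.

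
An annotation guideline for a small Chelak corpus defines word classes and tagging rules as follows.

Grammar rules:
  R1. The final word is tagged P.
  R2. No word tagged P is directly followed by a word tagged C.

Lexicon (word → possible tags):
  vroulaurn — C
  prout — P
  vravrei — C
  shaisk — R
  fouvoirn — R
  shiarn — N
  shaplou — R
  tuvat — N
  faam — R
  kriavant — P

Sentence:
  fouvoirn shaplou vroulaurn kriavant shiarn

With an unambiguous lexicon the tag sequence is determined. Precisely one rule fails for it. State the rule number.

Fixed tagging: R R C P N.
Rule check: R1 violated, R2 holds.
Only rule 1 fails.

1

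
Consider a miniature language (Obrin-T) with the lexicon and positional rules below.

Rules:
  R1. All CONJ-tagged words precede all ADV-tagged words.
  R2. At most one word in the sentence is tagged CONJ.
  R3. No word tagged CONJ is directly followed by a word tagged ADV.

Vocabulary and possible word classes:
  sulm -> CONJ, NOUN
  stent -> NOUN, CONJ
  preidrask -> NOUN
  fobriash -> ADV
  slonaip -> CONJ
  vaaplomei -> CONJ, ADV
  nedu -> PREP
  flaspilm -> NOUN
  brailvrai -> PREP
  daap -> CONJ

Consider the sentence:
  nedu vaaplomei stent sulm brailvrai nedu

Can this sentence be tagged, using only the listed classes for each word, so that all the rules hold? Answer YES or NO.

Candidates per position — 1:nedu {PREP}; 2:vaaplomei {CONJ,ADV}; 3:stent {NOUN,CONJ}; 4:sulm {CONJ,NOUN}; 5:brailvrai {PREP}; 6:nedu {PREP}.
One satisfying assignment: PREP CONJ NOUN NOUN PREP PREP.
Verifying each rule — rule 1 ✓; rule 2 ✓; rule 3 ✓.

YES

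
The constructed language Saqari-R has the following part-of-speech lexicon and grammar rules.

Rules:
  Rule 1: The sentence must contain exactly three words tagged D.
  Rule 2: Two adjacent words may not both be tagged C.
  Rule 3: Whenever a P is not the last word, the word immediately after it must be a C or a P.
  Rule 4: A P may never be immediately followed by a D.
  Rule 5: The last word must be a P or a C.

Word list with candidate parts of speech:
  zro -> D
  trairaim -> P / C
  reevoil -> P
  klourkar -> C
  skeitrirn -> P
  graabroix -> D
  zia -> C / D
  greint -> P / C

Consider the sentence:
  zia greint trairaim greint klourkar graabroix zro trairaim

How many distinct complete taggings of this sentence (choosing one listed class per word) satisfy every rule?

6

Candidates per position — 1:zia {C,D}; 2:greint {P,C}; 3:trairaim {P,C}; 4:greint {P,C}; 5:klourkar {C}; 6:graabroix {D}; 7:zro {D}; 8:trairaim {P,C}.
There are 32 candidate sequences in total.
Checking each against the rules leaves 6 sequences.
Count = 6.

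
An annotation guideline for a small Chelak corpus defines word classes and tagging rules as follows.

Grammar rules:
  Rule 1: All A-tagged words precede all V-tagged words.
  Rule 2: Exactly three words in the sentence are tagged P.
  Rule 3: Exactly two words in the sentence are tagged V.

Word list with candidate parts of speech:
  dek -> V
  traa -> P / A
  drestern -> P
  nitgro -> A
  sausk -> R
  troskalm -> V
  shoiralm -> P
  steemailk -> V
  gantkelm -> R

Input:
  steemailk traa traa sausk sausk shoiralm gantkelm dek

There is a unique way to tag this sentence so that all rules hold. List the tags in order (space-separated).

V P P R R P R V

Candidates per position — 1:steemailk {V}; 2:traa {P,A}; 3:traa {P,A}; 4:sausk {R}; 5:sausk {R}; 6:shoiralm {P}; 7:gantkelm {R}; 8:dek {V}.
Position 2: A is ruled out by rule 1; that leaves P.
Position 3: A is ruled out by rule 1; that leaves P.
The only consistent sequence is: V P P R R P R V.
Verifying each rule — rule 1 ok; rule 2 ok; rule 3 ok.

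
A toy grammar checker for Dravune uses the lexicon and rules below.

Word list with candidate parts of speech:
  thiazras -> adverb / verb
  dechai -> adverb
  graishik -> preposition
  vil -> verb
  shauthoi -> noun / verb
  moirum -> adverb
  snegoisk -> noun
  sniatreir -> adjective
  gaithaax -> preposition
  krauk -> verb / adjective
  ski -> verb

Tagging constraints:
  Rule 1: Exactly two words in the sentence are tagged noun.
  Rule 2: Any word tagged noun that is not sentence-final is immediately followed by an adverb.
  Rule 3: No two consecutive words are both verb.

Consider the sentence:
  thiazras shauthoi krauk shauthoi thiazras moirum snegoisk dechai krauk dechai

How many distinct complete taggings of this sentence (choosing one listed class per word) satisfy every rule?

2

Candidates per position — 1:thiazras {adverb,verb}; 2:shauthoi {noun,verb}; 3:krauk {verb,adjective}; 4:shauthoi {noun,verb}; 5:thiazras {adverb,verb}; 6:moirum {adverb}; 7:snegoisk {noun}; 8:dechai {adverb}; 9:krauk {verb,adjective}; 10:dechai {adverb}.
There are 64 candidate sequences in total.
The sequences that satisfy every rule: adverb verb adjective noun adverb adverb noun adverb verb adverb; adverb verb adjective noun adverb adverb noun adverb adjective adverb.
Count = 2.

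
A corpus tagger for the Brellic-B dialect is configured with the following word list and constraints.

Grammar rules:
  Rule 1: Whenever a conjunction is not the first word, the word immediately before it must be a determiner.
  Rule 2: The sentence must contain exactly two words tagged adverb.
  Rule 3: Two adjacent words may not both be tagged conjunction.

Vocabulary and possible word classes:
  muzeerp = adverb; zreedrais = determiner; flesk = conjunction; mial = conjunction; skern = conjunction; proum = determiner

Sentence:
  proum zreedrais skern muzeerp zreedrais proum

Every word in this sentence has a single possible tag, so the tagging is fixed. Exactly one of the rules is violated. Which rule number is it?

2

Fixed tagging: determiner determiner conjunction adverb determiner determiner.
Rule check: R1 ok, R2 fails, R3 ok.
Only rule 2 fails.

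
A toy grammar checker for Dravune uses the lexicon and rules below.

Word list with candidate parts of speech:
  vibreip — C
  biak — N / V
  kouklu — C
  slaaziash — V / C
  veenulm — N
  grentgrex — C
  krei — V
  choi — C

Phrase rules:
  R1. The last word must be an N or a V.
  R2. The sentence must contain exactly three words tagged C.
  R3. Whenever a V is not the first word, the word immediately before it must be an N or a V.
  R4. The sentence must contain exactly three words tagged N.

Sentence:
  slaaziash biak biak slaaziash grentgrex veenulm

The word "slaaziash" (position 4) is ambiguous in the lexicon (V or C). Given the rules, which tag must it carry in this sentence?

Candidates per position — 1:slaaziash {V,C}; 2:biak {N,V}; 3:biak {N,V}; 4:slaaziash {V,C}; 5:grentgrex {C}; 6:veenulm {N}.
Position 1: tagging it V would leave rule 2 unsatisfiable, so it must be C.
Position 2: tagging it V would leave rule 3 unsatisfiable, so it must be N.
Position 3: tagging it V would leave rule 4 unsatisfiable, so it must be N.
Position 4: tagging it V would leave rule 2 unsatisfiable, so it must be C.
That leaves exactly one tagging: C N N C C N.
Checking: rule 1 ok; rule 2 ok; rule 3 ok; rule 4 ok.

C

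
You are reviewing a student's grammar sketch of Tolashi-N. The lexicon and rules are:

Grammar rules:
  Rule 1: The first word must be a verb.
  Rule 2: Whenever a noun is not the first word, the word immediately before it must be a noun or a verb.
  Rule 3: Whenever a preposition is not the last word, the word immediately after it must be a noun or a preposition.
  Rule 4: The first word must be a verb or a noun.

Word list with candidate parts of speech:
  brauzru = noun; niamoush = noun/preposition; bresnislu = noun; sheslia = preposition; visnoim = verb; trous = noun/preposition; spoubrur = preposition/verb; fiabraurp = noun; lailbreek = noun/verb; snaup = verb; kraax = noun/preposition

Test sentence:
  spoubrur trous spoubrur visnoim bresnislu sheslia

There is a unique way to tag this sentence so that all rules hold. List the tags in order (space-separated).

Candidates per position — 1:spoubrur {preposition,verb}; 2:trous {noun,preposition}; 3:spoubrur {preposition,verb}; 4:visnoim {verb}; 5:bresnislu {noun}; 6:sheslia {preposition}.
If word 1 were preposition, no tagging could satisfy rule 1; so word 1 is verb.
If word 2 were preposition, no tagging could satisfy rule 3; so word 2 is noun.
If word 3 were preposition, no tagging could satisfy rule 3; so word 3 is verb.
The unique satisfying tagging is: verb noun verb verb noun preposition.
Checking: rule 1 ok; rule 2 ok; rule 3 ok; rule 4 ok.

verb noun verb verb noun preposition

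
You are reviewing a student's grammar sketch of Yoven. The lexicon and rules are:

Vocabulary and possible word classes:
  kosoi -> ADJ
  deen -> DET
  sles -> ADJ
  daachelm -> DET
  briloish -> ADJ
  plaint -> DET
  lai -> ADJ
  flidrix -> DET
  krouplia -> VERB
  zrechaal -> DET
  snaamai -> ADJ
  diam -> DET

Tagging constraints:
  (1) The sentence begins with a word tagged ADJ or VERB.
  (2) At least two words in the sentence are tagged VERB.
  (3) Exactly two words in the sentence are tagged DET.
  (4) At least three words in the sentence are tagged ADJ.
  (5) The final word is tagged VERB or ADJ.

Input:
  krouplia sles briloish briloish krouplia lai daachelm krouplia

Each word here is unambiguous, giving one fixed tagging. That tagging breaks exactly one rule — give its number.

Fixed tagging: VERB ADJ ADJ ADJ VERB ADJ DET VERB.
Rule check: R1 pass, R2 pass, R3 fail, R4 pass, R5 pass.
Only rule 3 fails.

3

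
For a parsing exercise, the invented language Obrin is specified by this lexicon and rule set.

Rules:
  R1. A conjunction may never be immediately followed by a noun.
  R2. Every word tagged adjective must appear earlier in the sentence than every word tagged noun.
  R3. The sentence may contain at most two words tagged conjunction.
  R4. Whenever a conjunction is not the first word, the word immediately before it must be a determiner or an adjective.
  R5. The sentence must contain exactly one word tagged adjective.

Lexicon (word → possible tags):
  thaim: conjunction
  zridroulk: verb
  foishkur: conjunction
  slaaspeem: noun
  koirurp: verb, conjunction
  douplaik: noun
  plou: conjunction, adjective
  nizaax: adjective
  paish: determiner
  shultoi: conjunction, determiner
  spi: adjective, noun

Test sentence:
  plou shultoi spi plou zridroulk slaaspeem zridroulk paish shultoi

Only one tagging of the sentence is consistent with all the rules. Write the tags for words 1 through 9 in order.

conjunction determiner adjective conjunction verb noun verb determiner determiner

Candidates per position — 1:plou {conjunction,adjective}; 2:shultoi {conjunction,determiner}; 3:spi {adjective,noun}; 4:plou {conjunction,adjective}; 5:zridroulk {verb}; 6:slaaspeem {noun}; 7:zridroulk {verb}; 8:paish {determiner}; 9:shultoi {conjunction,determiner}.
The remaining ambiguous positions (1, 2, 3, 4, 9) are resolved jointly — only one combination satisfies every rule.
That leaves exactly one tagging: conjunction determiner adjective conjunction verb noun verb determiner determiner.
Verifying each rule — rule 1 ✓; rule 2 ✓; rule 3 ✓; rule 4 ✓; rule 5 ✓.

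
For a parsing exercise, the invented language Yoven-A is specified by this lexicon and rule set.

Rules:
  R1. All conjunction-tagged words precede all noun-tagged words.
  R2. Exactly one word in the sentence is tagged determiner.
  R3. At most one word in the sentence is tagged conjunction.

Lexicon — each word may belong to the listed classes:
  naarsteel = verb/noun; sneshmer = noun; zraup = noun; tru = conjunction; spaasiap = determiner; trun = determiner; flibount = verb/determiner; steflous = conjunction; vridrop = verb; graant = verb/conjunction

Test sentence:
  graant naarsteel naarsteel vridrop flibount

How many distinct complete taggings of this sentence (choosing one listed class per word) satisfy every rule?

Candidates per position — 1:graant {verb,conjunction}; 2:naarsteel {verb,noun}; 3:naarsteel {verb,noun}; 4:vridrop {verb}; 5:flibount {verb,determiner}.
There are 16 candidate sequences in total.
Checking each against the rules leaves 8 sequences.
Count = 8.

8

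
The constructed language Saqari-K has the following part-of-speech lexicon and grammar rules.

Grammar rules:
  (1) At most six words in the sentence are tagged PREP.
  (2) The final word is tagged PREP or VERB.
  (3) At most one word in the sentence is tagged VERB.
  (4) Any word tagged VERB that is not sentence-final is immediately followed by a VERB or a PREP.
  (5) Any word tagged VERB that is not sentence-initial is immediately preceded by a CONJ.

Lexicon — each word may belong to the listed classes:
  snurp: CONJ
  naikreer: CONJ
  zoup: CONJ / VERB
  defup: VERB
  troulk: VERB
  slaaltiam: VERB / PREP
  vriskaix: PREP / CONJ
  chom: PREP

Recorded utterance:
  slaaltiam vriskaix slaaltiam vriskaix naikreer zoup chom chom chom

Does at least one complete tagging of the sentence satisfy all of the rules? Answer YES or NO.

YES

Candidates per position — 1:slaaltiam {VERB,PREP}; 2:vriskaix {PREP,CONJ}; 3:slaaltiam {VERB,PREP}; 4:vriskaix {PREP,CONJ}; 5:naikreer {CONJ}; 6:zoup {CONJ,VERB}; 7:chom {PREP}; 8:chom {PREP}; 9:chom {PREP}.
One satisfying assignment: PREP PREP PREP CONJ CONJ CONJ PREP PREP PREP.
Verifying each rule — rule 1 ✓; rule 2 ✓; rule 3 ✓; rule 4 ✓; rule 5 ✓.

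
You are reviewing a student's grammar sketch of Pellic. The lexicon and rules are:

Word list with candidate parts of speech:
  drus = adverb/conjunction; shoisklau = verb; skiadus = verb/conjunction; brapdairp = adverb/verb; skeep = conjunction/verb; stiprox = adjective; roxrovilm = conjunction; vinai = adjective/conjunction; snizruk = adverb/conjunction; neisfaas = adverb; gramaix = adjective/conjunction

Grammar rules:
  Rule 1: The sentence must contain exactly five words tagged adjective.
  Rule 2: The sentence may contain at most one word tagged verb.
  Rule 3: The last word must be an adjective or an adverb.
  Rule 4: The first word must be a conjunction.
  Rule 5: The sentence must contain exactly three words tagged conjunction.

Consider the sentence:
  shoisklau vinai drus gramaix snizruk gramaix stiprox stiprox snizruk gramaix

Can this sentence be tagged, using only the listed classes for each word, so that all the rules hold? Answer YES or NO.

NO

Candidates per position — 1:shoisklau {verb}; 2:vinai {adjective,conjunction}; 3:drus {adverb,conjunction}; 4:gramaix {adjective,conjunction}; 5:snizruk {adverb,conjunction}; 6:gramaix {adjective,conjunction}; 7:stiprox {adjective}; 8:stiprox {adjective}; 9:snizruk {adverb,conjunction}; 10:gramaix {adjective,conjunction}.
Rule 4 cannot be satisfied by any choice of tags from the lexicon.
So there is no consistent tagging.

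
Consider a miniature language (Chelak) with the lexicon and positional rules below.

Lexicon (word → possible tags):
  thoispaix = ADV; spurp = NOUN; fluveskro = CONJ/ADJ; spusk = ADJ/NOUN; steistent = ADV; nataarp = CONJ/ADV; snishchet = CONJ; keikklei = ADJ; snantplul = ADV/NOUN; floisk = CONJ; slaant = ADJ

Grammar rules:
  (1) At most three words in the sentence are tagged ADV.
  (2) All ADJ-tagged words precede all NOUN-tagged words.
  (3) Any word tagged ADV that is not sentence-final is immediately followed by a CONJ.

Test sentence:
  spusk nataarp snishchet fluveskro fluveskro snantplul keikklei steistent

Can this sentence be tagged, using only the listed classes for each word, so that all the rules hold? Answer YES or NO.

NO

Candidates per position — 1:spusk {ADJ,NOUN}; 2:nataarp {CONJ,ADV}; 3:snishchet {CONJ}; 4:fluveskro {CONJ,ADJ}; 5:fluveskro {CONJ,ADJ}; 6:snantplul {ADV,NOUN}; 7:keikklei {ADJ}; 8:steistent {ADV}.
Every candidate sequence violates at least one rule; no consistent tagging exists.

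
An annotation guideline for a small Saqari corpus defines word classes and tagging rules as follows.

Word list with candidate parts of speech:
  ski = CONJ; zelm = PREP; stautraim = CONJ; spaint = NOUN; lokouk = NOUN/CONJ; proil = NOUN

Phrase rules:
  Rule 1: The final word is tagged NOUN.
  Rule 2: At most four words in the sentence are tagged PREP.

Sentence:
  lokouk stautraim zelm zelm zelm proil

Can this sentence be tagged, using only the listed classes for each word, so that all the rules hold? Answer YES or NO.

YES

Candidates per position — 1:lokouk {NOUN,CONJ}; 2:stautraim {CONJ}; 3:zelm {PREP}; 4:zelm {PREP}; 5:zelm {PREP}; 6:proil {NOUN}.
One satisfying assignment: CONJ CONJ PREP PREP PREP NOUN.
Rule-by-rule: rule 1 holds; rule 2 holds.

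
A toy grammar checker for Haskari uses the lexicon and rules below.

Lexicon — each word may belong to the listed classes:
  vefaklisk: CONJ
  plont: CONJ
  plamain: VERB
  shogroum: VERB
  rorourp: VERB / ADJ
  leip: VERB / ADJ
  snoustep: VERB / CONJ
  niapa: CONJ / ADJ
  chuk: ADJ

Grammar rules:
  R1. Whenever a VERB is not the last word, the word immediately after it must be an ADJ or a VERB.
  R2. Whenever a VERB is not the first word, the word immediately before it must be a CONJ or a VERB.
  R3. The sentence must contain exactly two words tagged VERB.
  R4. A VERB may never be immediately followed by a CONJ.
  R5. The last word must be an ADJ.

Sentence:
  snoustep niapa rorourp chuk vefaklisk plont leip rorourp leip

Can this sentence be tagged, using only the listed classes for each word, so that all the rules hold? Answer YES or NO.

Candidates per position — 1:snoustep {VERB,CONJ}; 2:niapa {CONJ,ADJ}; 3:rorourp {VERB,ADJ}; 4:chuk {ADJ}; 5:vefaklisk {CONJ}; 6:plont {CONJ}; 7:leip {VERB,ADJ}; 8:rorourp {VERB,ADJ}; 9:leip {VERB,ADJ}.
One satisfying assignment: CONJ CONJ VERB ADJ CONJ CONJ VERB ADJ ADJ.
Rule-by-rule: rule 1 ok; rule 2 ok; rule 3 ok; rule 4 ok; rule 5 ok.

YES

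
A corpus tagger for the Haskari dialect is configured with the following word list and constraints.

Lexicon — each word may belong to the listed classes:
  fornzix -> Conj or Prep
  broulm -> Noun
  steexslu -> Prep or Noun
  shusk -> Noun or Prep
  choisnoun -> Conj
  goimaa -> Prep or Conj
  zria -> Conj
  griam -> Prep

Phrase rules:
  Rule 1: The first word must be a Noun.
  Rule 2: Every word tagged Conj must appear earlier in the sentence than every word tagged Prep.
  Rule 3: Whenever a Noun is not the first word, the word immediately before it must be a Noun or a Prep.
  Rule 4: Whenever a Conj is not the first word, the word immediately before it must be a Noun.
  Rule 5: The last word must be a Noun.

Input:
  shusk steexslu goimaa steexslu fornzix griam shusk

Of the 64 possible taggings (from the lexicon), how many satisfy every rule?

5

Candidates per position — 1:shusk {Noun,Prep}; 2:steexslu {Prep,Noun}; 3:goimaa {Prep,Conj}; 4:steexslu {Prep,Noun}; 5:fornzix {Conj,Prep}; 6:griam {Prep}; 7:shusk {Noun,Prep}.
There are 64 candidate sequences in total.
The sequences that satisfy every rule: Noun Prep Prep Prep Prep Prep Noun; Noun Prep Prep Noun Prep Prep Noun; Noun Noun Prep Prep Prep Prep Noun; Noun Noun Prep Noun Prep Prep Noun; Noun Noun Conj Prep Prep Prep Noun.
Count = 5.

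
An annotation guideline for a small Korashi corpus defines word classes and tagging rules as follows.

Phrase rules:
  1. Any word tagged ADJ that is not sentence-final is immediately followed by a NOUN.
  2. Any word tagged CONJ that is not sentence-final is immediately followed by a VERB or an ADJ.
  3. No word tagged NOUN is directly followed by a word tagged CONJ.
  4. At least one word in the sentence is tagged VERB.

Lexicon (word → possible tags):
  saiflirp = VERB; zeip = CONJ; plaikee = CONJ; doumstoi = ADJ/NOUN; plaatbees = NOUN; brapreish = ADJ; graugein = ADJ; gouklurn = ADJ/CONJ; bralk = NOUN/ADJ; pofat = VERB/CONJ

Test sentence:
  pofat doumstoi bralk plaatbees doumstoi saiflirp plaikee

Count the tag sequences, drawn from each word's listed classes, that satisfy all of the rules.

Candidates per position — 1:pofat {VERB,CONJ}; 2:doumstoi {ADJ,NOUN}; 3:bralk {NOUN,ADJ}; 4:plaatbees {NOUN}; 5:doumstoi {ADJ,NOUN}; 6:saiflirp {VERB}; 7:plaikee {CONJ}.
There are 16 candidate sequences in total.
The sequences that satisfy every rule: VERB ADJ NOUN NOUN NOUN VERB CONJ; VERB NOUN NOUN NOUN NOUN VERB CONJ; VERB NOUN ADJ NOUN NOUN VERB CONJ; CONJ ADJ NOUN NOUN NOUN VERB CONJ.
Count = 4.

4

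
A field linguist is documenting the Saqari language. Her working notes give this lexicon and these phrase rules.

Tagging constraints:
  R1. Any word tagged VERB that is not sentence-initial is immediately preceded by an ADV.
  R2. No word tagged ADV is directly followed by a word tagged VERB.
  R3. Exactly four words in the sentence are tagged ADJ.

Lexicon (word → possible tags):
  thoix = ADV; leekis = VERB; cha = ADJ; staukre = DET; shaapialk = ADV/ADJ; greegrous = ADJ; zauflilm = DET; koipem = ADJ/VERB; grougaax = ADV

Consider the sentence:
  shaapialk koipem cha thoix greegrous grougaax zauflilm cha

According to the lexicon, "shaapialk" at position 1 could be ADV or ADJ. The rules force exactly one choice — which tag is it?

Candidates per position — 1:shaapialk {ADV,ADJ}; 2:koipem {ADJ,VERB}; 3:cha {ADJ}; 4:thoix {ADV}; 5:greegrous {ADJ}; 6:grougaax {ADV}; 7:zauflilm {DET}; 8:cha {ADJ}.
Position 1: the remaining choice is settled jointly with positions 2 — only ADV at position 1 is part of a tagging that satisfies every rule.
The only consistent sequence is: ADV ADJ ADJ ADV ADJ ADV DET ADJ.
Check: rule 1 ok; rule 2 ok; rule 3 ok.

ADV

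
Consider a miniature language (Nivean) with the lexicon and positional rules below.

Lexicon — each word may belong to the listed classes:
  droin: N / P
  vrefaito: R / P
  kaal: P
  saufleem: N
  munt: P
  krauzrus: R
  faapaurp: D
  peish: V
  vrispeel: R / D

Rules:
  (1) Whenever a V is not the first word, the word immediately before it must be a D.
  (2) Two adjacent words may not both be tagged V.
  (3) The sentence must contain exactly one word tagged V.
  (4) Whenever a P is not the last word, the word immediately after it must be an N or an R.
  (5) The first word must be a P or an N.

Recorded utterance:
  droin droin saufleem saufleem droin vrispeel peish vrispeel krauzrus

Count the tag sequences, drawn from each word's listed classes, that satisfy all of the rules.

Candidates per position — 1:droin {N,P}; 2:droin {N,P}; 3:saufleem {N}; 4:saufleem {N}; 5:droin {N,P}; 6:vrispeel {R,D}; 7:peish {V}; 8:vrispeel {R,D}; 9:krauzrus {R}.
There are 32 candidate sequences in total.
Checking each against the rules leaves 6 sequences.
Count = 6.

6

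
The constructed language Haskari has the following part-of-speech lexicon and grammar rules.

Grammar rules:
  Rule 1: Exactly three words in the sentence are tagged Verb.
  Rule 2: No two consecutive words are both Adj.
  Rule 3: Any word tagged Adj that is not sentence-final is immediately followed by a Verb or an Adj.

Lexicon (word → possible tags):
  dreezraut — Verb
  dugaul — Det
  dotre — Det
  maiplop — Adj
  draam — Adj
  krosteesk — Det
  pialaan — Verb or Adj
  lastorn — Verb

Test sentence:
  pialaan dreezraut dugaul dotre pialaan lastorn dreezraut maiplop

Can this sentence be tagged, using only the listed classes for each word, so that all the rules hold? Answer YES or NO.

Candidates per position — 1:pialaan {Verb,Adj}; 2:dreezraut {Verb}; 3:dugaul {Det}; 4:dotre {Det}; 5:pialaan {Verb,Adj}; 6:lastorn {Verb}; 7:dreezraut {Verb}; 8:maiplop {Adj}.
One satisfying assignment: Adj Verb Det Det Adj Verb Verb Adj.
Check: rule 1 satisfied; rule 2 satisfied; rule 3 satisfied.

YES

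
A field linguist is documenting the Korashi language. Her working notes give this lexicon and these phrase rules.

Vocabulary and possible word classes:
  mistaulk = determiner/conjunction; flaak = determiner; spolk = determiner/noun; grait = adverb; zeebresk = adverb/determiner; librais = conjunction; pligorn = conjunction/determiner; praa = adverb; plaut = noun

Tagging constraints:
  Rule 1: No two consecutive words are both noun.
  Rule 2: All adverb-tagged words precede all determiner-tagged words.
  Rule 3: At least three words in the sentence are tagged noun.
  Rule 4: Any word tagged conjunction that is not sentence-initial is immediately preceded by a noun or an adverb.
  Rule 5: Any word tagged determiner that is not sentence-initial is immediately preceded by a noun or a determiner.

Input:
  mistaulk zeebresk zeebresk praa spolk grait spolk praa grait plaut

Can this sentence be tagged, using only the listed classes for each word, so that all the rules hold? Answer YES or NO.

Candidates per position — 1:mistaulk {determiner,conjunction}; 2:zeebresk {adverb,determiner}; 3:zeebresk {adverb,determiner}; 4:praa {adverb}; 5:spolk {determiner,noun}; 6:grait {adverb}; 7:spolk {determiner,noun}; 8:praa {adverb}; 9:grait {adverb}; 10:plaut {noun}.
One satisfying assignment: conjunction adverb adverb adverb noun adverb noun adverb adverb noun.
Verifying each rule — rule 1 holds; rule 2 holds; rule 3 holds; rule 4 holds; rule 5 holds.

YES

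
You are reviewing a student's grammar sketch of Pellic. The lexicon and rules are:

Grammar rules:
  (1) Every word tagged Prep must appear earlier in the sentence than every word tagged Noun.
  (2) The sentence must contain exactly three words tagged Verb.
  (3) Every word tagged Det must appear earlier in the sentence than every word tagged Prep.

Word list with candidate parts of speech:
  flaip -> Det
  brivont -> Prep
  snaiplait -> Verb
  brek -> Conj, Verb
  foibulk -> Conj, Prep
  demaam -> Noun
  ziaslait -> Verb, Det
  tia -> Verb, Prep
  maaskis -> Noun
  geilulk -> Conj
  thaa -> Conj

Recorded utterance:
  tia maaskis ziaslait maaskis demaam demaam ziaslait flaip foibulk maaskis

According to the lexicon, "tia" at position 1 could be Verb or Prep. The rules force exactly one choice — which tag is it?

Candidates per position — 1:tia {Verb,Prep}; 2:maaskis {Noun}; 3:ziaslait {Verb,Det}; 4:maaskis {Noun}; 5:demaam {Noun}; 6:demaam {Noun}; 7:ziaslait {Verb,Det}; 8:flaip {Det}; 9:foibulk {Conj,Prep}; 10:maaskis {Noun}.
If word 1 were Prep, no tagging could satisfy rule 2; so word 1 is Verb.
If word 3 were Det, no tagging could satisfy rule 2; so word 3 is Verb.
If word 7 were Det, no tagging could satisfy rule 2; so word 7 is Verb.
If word 9 were Prep, no tagging could satisfy rule 1; so word 9 is Conj.
So the tagging must be: Verb Noun Verb Noun Noun Noun Verb Det Conj Noun.
Checking: rule 1 satisfied; rule 2 satisfied; rule 3 satisfied.

Verb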